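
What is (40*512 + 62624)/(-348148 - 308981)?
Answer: -83104/657129 ≈ -0.12647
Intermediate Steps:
(40*512 + 62624)/(-348148 - 308981) = (20480 + 62624)/(-657129) = 83104*(-1/657129) = -83104/657129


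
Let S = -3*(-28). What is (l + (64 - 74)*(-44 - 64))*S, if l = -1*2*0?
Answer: 90720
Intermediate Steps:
l = 0 (l = -2*0 = 0)
S = 84
(l + (64 - 74)*(-44 - 64))*S = (0 + (64 - 74)*(-44 - 64))*84 = (0 - 10*(-108))*84 = (0 + 1080)*84 = 1080*84 = 90720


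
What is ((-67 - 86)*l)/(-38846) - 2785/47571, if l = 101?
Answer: 626928553/1847943066 ≈ 0.33926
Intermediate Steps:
((-67 - 86)*l)/(-38846) - 2785/47571 = ((-67 - 86)*101)/(-38846) - 2785/47571 = -153*101*(-1/38846) - 2785*1/47571 = -15453*(-1/38846) - 2785/47571 = 15453/38846 - 2785/47571 = 626928553/1847943066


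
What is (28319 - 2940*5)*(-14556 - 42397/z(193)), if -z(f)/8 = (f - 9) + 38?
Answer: -351493574521/1776 ≈ -1.9791e+8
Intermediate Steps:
z(f) = -232 - 8*f (z(f) = -8*((f - 9) + 38) = -8*((-9 + f) + 38) = -8*(29 + f) = -232 - 8*f)
(28319 - 2940*5)*(-14556 - 42397/z(193)) = (28319 - 2940*5)*(-14556 - 42397/(-232 - 8*193)) = (28319 - 14700)*(-14556 - 42397/(-232 - 1544)) = 13619*(-14556 - 42397/(-1776)) = 13619*(-14556 - 42397*(-1/1776)) = 13619*(-14556 + 42397/1776) = 13619*(-25809059/1776) = -351493574521/1776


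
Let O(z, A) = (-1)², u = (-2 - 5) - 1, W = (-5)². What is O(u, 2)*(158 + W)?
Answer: 183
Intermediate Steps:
W = 25
u = -8 (u = -7 - 1 = -8)
O(z, A) = 1
O(u, 2)*(158 + W) = 1*(158 + 25) = 1*183 = 183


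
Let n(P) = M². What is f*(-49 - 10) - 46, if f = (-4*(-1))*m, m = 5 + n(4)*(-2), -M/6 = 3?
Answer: 151702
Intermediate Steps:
M = -18 (M = -6*3 = -18)
n(P) = 324 (n(P) = (-18)² = 324)
m = -643 (m = 5 + 324*(-2) = 5 - 648 = -643)
f = -2572 (f = -4*(-1)*(-643) = 4*(-643) = -2572)
f*(-49 - 10) - 46 = -2572*(-49 - 10) - 46 = -2572*(-59) - 46 = 151748 - 46 = 151702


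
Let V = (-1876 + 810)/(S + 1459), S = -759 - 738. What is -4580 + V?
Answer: -86487/19 ≈ -4551.9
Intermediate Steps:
S = -1497
V = 533/19 (V = (-1876 + 810)/(-1497 + 1459) = -1066/(-38) = -1066*(-1/38) = 533/19 ≈ 28.053)
-4580 + V = -4580 + 533/19 = -86487/19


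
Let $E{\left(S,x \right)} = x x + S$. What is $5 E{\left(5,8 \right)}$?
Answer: $345$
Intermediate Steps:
$E{\left(S,x \right)} = S + x^{2}$ ($E{\left(S,x \right)} = x^{2} + S = S + x^{2}$)
$5 E{\left(5,8 \right)} = 5 \left(5 + 8^{2}\right) = 5 \left(5 + 64\right) = 5 \cdot 69 = 345$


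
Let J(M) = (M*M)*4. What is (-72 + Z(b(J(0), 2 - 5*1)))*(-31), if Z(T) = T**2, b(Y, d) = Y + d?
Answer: 1953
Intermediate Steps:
J(M) = 4*M**2 (J(M) = M**2*4 = 4*M**2)
(-72 + Z(b(J(0), 2 - 5*1)))*(-31) = (-72 + (4*0**2 + (2 - 5*1))**2)*(-31) = (-72 + (4*0 + (2 - 5))**2)*(-31) = (-72 + (0 - 3)**2)*(-31) = (-72 + (-3)**2)*(-31) = (-72 + 9)*(-31) = -63*(-31) = 1953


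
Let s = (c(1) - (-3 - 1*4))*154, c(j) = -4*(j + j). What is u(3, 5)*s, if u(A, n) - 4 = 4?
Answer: -1232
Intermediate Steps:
u(A, n) = 8 (u(A, n) = 4 + 4 = 8)
c(j) = -8*j
s = -154 (s = (-8*1 - (-3 - 1*4))*154 = (-8 - (-3 - 4))*154 = (-8 - 1*(-7))*154 = (-8 + 7)*154 = -1*154 = -154)
u(3, 5)*s = 8*(-154) = -1232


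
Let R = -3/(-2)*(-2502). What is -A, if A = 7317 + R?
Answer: -3564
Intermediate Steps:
R = -3753 (R = -3*(-1/2)*(-2502) = (3/2)*(-2502) = -3753)
A = 3564 (A = 7317 - 3753 = 3564)
-A = -1*3564 = -3564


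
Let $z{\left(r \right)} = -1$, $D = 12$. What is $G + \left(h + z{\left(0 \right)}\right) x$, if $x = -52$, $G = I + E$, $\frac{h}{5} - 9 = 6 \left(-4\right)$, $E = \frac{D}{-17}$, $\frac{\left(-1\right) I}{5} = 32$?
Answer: $\frac{64452}{17} \approx 3791.3$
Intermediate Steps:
$I = -160$ ($I = \left(-5\right) 32 = -160$)
$E = - \frac{12}{17}$ ($E = \frac{12}{-17} = 12 \left(- \frac{1}{17}\right) = - \frac{12}{17} \approx -0.70588$)
$h = -75$ ($h = 45 + 5 \cdot 6 \left(-4\right) = 45 + 5 \left(-24\right) = 45 - 120 = -75$)
$G = - \frac{2732}{17}$ ($G = -160 - \frac{12}{17} = - \frac{2732}{17} \approx -160.71$)
$G + \left(h + z{\left(0 \right)}\right) x = - \frac{2732}{17} + \left(-75 - 1\right) \left(-52\right) = - \frac{2732}{17} - -3952 = - \frac{2732}{17} + 3952 = \frac{64452}{17}$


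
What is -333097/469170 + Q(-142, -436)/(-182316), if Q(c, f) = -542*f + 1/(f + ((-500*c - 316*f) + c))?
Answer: -5954442455386031/2968112248484760 ≈ -2.0061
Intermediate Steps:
Q(c, f) = 1/(-499*c - 315*f) - 542*f (Q(c, f) = -542*f + 1/(f + (-499*c - 316*f)) = -542*f + 1/(-499*c - 315*f) = 1/(-499*c - 315*f) - 542*f)
-333097/469170 + Q(-142, -436)/(-182316) = -333097/469170 + ((-1 - 170730*(-436)² - 270458*(-142)*(-436))/(315*(-436) + 499*(-142)))/(-182316) = -333097*1/469170 + ((-1 - 170730*190096 - 16744595696)/(-137340 - 70858))*(-1/182316) = -333097/469170 + ((-1 - 32455090080 - 16744595696)/(-208198))*(-1/182316) = -333097/469170 - 1/208198*(-49199685777)*(-1/182316) = -333097/469170 + (49199685777/208198)*(-1/182316) = -333097/469170 - 16399895259/12652608856 = -5954442455386031/2968112248484760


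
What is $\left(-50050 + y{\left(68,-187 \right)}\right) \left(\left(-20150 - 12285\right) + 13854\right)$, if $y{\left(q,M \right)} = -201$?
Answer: $933713831$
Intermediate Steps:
$\left(-50050 + y{\left(68,-187 \right)}\right) \left(\left(-20150 - 12285\right) + 13854\right) = \left(-50050 - 201\right) \left(\left(-20150 - 12285\right) + 13854\right) = - 50251 \left(\left(-20150 - 12285\right) + 13854\right) = - 50251 \left(-32435 + 13854\right) = \left(-50251\right) \left(-18581\right) = 933713831$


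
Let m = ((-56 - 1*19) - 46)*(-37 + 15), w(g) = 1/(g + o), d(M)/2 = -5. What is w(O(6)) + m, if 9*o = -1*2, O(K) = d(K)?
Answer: 244895/92 ≈ 2661.9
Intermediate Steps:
d(M) = -10 (d(M) = 2*(-5) = -10)
O(K) = -10
o = -2/9 (o = (-1*2)/9 = (⅑)*(-2) = -2/9 ≈ -0.22222)
w(g) = 1/(-2/9 + g) (w(g) = 1/(g - 2/9) = 1/(-2/9 + g))
m = 2662 (m = ((-56 - 19) - 46)*(-22) = (-75 - 46)*(-22) = -121*(-22) = 2662)
w(O(6)) + m = 9/(-2 + 9*(-10)) + 2662 = 9/(-2 - 90) + 2662 = 9/(-92) + 2662 = 9*(-1/92) + 2662 = -9/92 + 2662 = 244895/92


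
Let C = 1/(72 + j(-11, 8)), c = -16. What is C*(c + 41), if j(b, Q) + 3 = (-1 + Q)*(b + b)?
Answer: -5/17 ≈ -0.29412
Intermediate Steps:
j(b, Q) = -3 + 2*b*(-1 + Q) (j(b, Q) = -3 + (-1 + Q)*(b + b) = -3 + (-1 + Q)*(2*b) = -3 + 2*b*(-1 + Q))
C = -1/85 (C = 1/(72 + (-3 - 2*(-11) + 2*8*(-11))) = 1/(72 + (-3 + 22 - 176)) = 1/(72 - 157) = 1/(-85) = -1/85 ≈ -0.011765)
C*(c + 41) = -(-16 + 41)/85 = -1/85*25 = -5/17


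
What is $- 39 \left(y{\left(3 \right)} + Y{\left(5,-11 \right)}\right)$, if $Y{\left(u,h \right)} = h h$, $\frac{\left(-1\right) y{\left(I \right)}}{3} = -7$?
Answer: $-5538$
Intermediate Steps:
$y{\left(I \right)} = 21$ ($y{\left(I \right)} = \left(-3\right) \left(-7\right) = 21$)
$Y{\left(u,h \right)} = h^{2}$
$- 39 \left(y{\left(3 \right)} + Y{\left(5,-11 \right)}\right) = - 39 \left(21 + \left(-11\right)^{2}\right) = - 39 \left(21 + 121\right) = \left(-39\right) 142 = -5538$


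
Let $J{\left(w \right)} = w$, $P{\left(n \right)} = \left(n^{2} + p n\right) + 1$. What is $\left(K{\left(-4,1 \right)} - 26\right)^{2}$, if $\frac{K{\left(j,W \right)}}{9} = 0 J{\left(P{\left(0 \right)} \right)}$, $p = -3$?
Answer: $676$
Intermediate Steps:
$P{\left(n \right)} = 1 + n^{2} - 3 n$ ($P{\left(n \right)} = \left(n^{2} - 3 n\right) + 1 = 1 + n^{2} - 3 n$)
$K{\left(j,W \right)} = 0$ ($K{\left(j,W \right)} = 9 \cdot 0 \left(1 + 0^{2} - 0\right) = 9 \cdot 0 \left(1 + 0 + 0\right) = 9 \cdot 0 \cdot 1 = 9 \cdot 0 = 0$)
$\left(K{\left(-4,1 \right)} - 26\right)^{2} = \left(0 - 26\right)^{2} = \left(-26\right)^{2} = 676$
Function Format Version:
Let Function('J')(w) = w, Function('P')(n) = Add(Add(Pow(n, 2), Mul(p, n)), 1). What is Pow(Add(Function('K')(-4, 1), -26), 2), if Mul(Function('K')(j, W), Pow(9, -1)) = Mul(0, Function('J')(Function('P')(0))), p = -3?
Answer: 676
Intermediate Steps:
Function('P')(n) = Add(1, Pow(n, 2), Mul(-3, n)) (Function('P')(n) = Add(Add(Pow(n, 2), Mul(-3, n)), 1) = Add(1, Pow(n, 2), Mul(-3, n)))
Function('K')(j, W) = 0 (Function('K')(j, W) = Mul(9, Mul(0, Add(1, Pow(0, 2), Mul(-3, 0)))) = Mul(9, Mul(0, Add(1, 0, 0))) = Mul(9, Mul(0, 1)) = Mul(9, 0) = 0)
Pow(Add(Function('K')(-4, 1), -26), 2) = Pow(Add(0, -26), 2) = Pow(-26, 2) = 676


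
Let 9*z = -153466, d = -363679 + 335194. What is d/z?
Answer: 256365/153466 ≈ 1.6705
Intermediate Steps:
d = -28485
z = -153466/9 (z = (⅑)*(-153466) = -153466/9 ≈ -17052.)
d/z = -28485/(-153466/9) = -28485*(-9/153466) = 256365/153466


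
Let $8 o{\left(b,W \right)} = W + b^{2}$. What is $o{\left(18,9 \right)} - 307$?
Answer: $- \frac{2123}{8} \approx -265.38$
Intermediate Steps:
$o{\left(b,W \right)} = \frac{W}{8} + \frac{b^{2}}{8}$ ($o{\left(b,W \right)} = \frac{W + b^{2}}{8} = \frac{W}{8} + \frac{b^{2}}{8}$)
$o{\left(18,9 \right)} - 307 = \left(\frac{1}{8} \cdot 9 + \frac{18^{2}}{8}\right) - 307 = \left(\frac{9}{8} + \frac{1}{8} \cdot 324\right) - 307 = \left(\frac{9}{8} + \frac{81}{2}\right) - 307 = \frac{333}{8} - 307 = - \frac{2123}{8}$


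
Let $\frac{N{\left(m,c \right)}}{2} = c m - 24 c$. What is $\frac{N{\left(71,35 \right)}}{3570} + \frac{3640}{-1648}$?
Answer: $- \frac{13523}{10506} \approx -1.2872$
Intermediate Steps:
$N{\left(m,c \right)} = - 48 c + 2 c m$ ($N{\left(m,c \right)} = 2 \left(c m - 24 c\right) = 2 \left(- 24 c + c m\right) = - 48 c + 2 c m$)
$\frac{N{\left(71,35 \right)}}{3570} + \frac{3640}{-1648} = \frac{2 \cdot 35 \left(-24 + 71\right)}{3570} + \frac{3640}{-1648} = 2 \cdot 35 \cdot 47 \cdot \frac{1}{3570} + 3640 \left(- \frac{1}{1648}\right) = 3290 \cdot \frac{1}{3570} - \frac{455}{206} = \frac{47}{51} - \frac{455}{206} = - \frac{13523}{10506}$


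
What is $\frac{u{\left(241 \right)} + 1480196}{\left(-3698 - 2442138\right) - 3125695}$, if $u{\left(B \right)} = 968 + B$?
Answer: $- \frac{1481405}{5571531} \approx -0.26589$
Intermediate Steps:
$\frac{u{\left(241 \right)} + 1480196}{\left(-3698 - 2442138\right) - 3125695} = \frac{\left(968 + 241\right) + 1480196}{\left(-3698 - 2442138\right) - 3125695} = \frac{1209 + 1480196}{-2445836 - 3125695} = \frac{1481405}{-5571531} = 1481405 \left(- \frac{1}{5571531}\right) = - \frac{1481405}{5571531}$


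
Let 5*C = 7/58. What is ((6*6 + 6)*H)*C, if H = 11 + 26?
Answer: 5439/145 ≈ 37.510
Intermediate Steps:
H = 37
C = 7/290 (C = (7/58)/5 = (7*(1/58))/5 = (⅕)*(7/58) = 7/290 ≈ 0.024138)
((6*6 + 6)*H)*C = ((6*6 + 6)*37)*(7/290) = ((36 + 6)*37)*(7/290) = (42*37)*(7/290) = 1554*(7/290) = 5439/145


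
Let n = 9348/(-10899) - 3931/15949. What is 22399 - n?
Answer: 1297922896490/57942717 ≈ 22400.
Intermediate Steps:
n = -63978407/57942717 (n = 9348*(-1/10899) - 3931*1/15949 = -3116/3633 - 3931/15949 = -63978407/57942717 ≈ -1.1042)
22399 - n = 22399 - 1*(-63978407/57942717) = 22399 + 63978407/57942717 = 1297922896490/57942717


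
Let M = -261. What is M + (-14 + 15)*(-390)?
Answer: -651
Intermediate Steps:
M + (-14 + 15)*(-390) = -261 + (-14 + 15)*(-390) = -261 + 1*(-390) = -261 - 390 = -651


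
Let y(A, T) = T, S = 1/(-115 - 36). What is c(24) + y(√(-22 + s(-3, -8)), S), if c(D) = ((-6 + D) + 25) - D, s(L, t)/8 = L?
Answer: 2868/151 ≈ 18.993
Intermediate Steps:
s(L, t) = 8*L
S = -1/151 (S = 1/(-151) = -1/151 ≈ -0.0066225)
c(D) = 19 (c(D) = (19 + D) - D = 19)
c(24) + y(√(-22 + s(-3, -8)), S) = 19 - 1/151 = 2868/151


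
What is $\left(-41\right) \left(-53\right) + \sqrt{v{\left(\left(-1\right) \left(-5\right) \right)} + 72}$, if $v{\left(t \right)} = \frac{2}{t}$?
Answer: $2173 + \frac{\sqrt{1810}}{5} \approx 2181.5$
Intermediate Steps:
$\left(-41\right) \left(-53\right) + \sqrt{v{\left(\left(-1\right) \left(-5\right) \right)} + 72} = \left(-41\right) \left(-53\right) + \sqrt{\frac{2}{\left(-1\right) \left(-5\right)} + 72} = 2173 + \sqrt{\frac{2}{5} + 72} = 2173 + \sqrt{\frac{362}{5}} = 2173 + \frac{\sqrt{1810}}{5}$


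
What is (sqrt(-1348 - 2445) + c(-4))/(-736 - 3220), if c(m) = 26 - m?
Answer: -15/1978 - I*sqrt(3793)/3956 ≈ -0.0075834 - 0.015568*I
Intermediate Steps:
(sqrt(-1348 - 2445) + c(-4))/(-736 - 3220) = (sqrt(-1348 - 2445) + (26 - 1*(-4)))/(-736 - 3220) = (sqrt(-3793) + (26 + 4))/(-3956) = (I*sqrt(3793) + 30)*(-1/3956) = (30 + I*sqrt(3793))*(-1/3956) = -15/1978 - I*sqrt(3793)/3956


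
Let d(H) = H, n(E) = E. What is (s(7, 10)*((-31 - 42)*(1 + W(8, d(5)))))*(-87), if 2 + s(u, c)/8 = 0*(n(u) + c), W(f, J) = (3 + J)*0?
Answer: -101616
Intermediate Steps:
W(f, J) = 0
s(u, c) = -16 (s(u, c) = -16 + 8*(0*(u + c)) = -16 + 8*(0*(c + u)) = -16 + 8*0 = -16 + 0 = -16)
(s(7, 10)*((-31 - 42)*(1 + W(8, d(5)))))*(-87) = -16*(-31 - 42)*(1 + 0)*(-87) = -(-1168)*(-87) = -16*(-73)*(-87) = 1168*(-87) = -101616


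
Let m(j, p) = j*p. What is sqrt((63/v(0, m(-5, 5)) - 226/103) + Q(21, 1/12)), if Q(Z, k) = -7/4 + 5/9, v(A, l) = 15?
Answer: 7*sqrt(158105)/3090 ≈ 0.90077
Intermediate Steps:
Q(Z, k) = -43/36 (Q(Z, k) = -7*1/4 + 5*(1/9) = -7/4 + 5/9 = -43/36)
sqrt((63/v(0, m(-5, 5)) - 226/103) + Q(21, 1/12)) = sqrt((63/15 - 226/103) - 43/36) = sqrt((63*(1/15) - 226*1/103) - 43/36) = sqrt((21/5 - 226/103) - 43/36) = sqrt(1033/515 - 43/36) = sqrt(15043/18540) = 7*sqrt(158105)/3090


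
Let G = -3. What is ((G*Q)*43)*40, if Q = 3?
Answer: -15480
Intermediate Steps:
((G*Q)*43)*40 = (-3*3*43)*40 = -9*43*40 = -387*40 = -15480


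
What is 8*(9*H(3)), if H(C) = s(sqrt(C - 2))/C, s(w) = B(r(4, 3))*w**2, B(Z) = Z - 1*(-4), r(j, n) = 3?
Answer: 168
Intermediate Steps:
B(Z) = 4 + Z (B(Z) = Z + 4 = 4 + Z)
s(w) = 7*w**2 (s(w) = (4 + 3)*w**2 = 7*w**2)
H(C) = (-14 + 7*C)/C (H(C) = (7*(sqrt(C - 2))**2)/C = (7*(sqrt(-2 + C))**2)/C = (7*(-2 + C))/C = (-14 + 7*C)/C)
8*(9*H(3)) = 8*(9*(7 - 14/3)) = 8*(9*(7/3)) = 8*21 = 168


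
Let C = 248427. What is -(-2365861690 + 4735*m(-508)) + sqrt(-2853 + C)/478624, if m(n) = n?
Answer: 2368267070 + 3*sqrt(27286)/478624 ≈ 2.3683e+9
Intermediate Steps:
-(-2365861690 + 4735*m(-508)) + sqrt(-2853 + C)/478624 = -4735/(1/(-499654 - 508)) + sqrt(-2853 + 248427)/478624 = -4735/(1/(-500162)) + sqrt(245574)*(1/478624) = -4735/(-1/500162) + (3*sqrt(27286))*(1/478624) = -4735*(-500162) + 3*sqrt(27286)/478624 = 2368267070 + 3*sqrt(27286)/478624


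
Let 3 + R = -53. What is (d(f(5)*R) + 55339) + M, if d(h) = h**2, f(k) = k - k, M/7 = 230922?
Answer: 1671793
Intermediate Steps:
M = 1616454 (M = 7*230922 = 1616454)
f(k) = 0
R = -56 (R = -3 - 53 = -56)
(d(f(5)*R) + 55339) + M = ((0*(-56))**2 + 55339) + 1616454 = (0**2 + 55339) + 1616454 = (0 + 55339) + 1616454 = 55339 + 1616454 = 1671793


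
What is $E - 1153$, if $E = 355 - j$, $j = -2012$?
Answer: $1214$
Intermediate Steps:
$E = 2367$ ($E = 355 - -2012 = 355 + 2012 = 2367$)
$E - 1153 = 2367 - 1153 = 1214$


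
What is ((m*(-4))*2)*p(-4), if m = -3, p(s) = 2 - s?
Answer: 144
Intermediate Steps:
((m*(-4))*2)*p(-4) = (-3*(-4)*2)*(2 - 1*(-4)) = (12*2)*(2 + 4) = 24*6 = 144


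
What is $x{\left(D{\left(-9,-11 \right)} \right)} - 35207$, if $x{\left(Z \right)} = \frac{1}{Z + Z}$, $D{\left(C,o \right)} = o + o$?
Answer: $- \frac{1549109}{44} \approx -35207.0$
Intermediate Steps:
$D{\left(C,o \right)} = 2 o$
$x{\left(Z \right)} = \frac{1}{2 Z}$
$x{\left(D{\left(-9,-11 \right)} \right)} - 35207 = \frac{1}{2 \cdot 2 \left(-11\right)} - 35207 = \frac{1}{2 \left(-22\right)} - 35207 = \frac{1}{2} \left(- \frac{1}{22}\right) - 35207 = - \frac{1}{44} - 35207 = - \frac{1549109}{44}$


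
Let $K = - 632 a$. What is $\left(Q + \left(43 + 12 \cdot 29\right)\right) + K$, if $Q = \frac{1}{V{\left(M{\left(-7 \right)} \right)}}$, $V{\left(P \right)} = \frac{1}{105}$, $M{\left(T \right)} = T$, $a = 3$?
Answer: $-1400$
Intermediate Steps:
$V{\left(P \right)} = \frac{1}{105}$
$Q = 105$ ($Q = \frac{1}{\frac{1}{105}} = 105$)
$K = -1896$ ($K = \left(-632\right) 3 = -1896$)
$\left(Q + \left(43 + 12 \cdot 29\right)\right) + K = \left(105 + \left(43 + 12 \cdot 29\right)\right) - 1896 = \left(105 + \left(43 + 348\right)\right) - 1896 = \left(105 + 391\right) - 1896 = 496 - 1896 = -1400$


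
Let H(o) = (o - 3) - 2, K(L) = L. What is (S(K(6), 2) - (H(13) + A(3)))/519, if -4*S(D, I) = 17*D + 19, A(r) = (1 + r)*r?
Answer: -67/692 ≈ -0.096821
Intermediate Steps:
A(r) = r*(1 + r)
S(D, I) = -19/4 - 17*D/4 (S(D, I) = -(17*D + 19)/4 = -(19 + 17*D)/4 = -19/4 - 17*D/4)
H(o) = -5 + o (H(o) = (-3 + o) - 2 = -5 + o)
(S(K(6), 2) - (H(13) + A(3)))/519 = ((-19/4 - 17/4*6) - ((-5 + 13) + 3*(1 + 3)))/519 = ((-19/4 - 51/2) - (8 + 3*4))*(1/519) = (-121/4 - (8 + 12))*(1/519) = (-121/4 - 1*20)*(1/519) = (-121/4 - 20)*(1/519) = -201/4*1/519 = -67/692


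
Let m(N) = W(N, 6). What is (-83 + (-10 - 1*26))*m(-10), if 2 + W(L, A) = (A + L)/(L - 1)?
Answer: 2142/11 ≈ 194.73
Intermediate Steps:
W(L, A) = -2 + (A + L)/(-1 + L) (W(L, A) = -2 + (A + L)/(L - 1) = -2 + (A + L)/(-1 + L))
m(N) = (8 - N)/(-1 + N) (m(N) = (2 + 6 - N)/(-1 + N) = (8 - N)/(-1 + N))
(-83 + (-10 - 1*26))*m(-10) = (-83 + (-10 - 1*26))*((8 - 1*(-10))/(-1 - 10)) = (-83 + (-10 - 26))*((8 + 10)/(-11)) = (-83 - 36)*(-1/11*18) = -119*(-18/11) = 2142/11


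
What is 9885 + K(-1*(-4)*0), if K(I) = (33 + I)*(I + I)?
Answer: 9885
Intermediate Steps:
K(I) = 2*I*(33 + I) (K(I) = (33 + I)*(2*I) = 2*I*(33 + I))
9885 + K(-1*(-4)*0) = 9885 + 2*(-1*(-4)*0)*(33 - 1*(-4)*0) = 9885 + 2*(4*0)*(33 + 4*0) = 9885 + 2*0*(33 + 0) = 9885 + 2*0*33 = 9885 + 0 = 9885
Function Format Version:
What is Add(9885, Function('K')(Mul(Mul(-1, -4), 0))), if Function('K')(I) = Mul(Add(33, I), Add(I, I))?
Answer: 9885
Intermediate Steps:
Function('K')(I) = Mul(2, I, Add(33, I)) (Function('K')(I) = Mul(Add(33, I), Mul(2, I)) = Mul(2, I, Add(33, I)))
Add(9885, Function('K')(Mul(Mul(-1, -4), 0))) = Add(9885, Mul(2, Mul(Mul(-1, -4), 0), Add(33, Mul(Mul(-1, -4), 0)))) = Add(9885, Mul(2, Mul(4, 0), Add(33, Mul(4, 0)))) = Add(9885, Mul(2, 0, Add(33, 0))) = Add(9885, Mul(2, 0, 33)) = Add(9885, 0) = 9885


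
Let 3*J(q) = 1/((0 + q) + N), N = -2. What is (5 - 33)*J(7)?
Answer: -28/15 ≈ -1.8667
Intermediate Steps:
J(q) = 1/(3*(-2 + q)) (J(q) = 1/(3*((0 + q) - 2)) = 1/(3*(q - 2)) = 1/(3*(-2 + q)))
(5 - 33)*J(7) = (5 - 33)*(1/(3*(-2 + 7))) = -28/(3*5) = -28*1/15 = -28/15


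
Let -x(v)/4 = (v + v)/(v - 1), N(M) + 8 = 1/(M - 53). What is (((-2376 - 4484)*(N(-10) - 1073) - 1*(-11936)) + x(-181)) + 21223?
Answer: 6100665425/819 ≈ 7.4489e+6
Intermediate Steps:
N(M) = -8 + 1/(-53 + M) (N(M) = -8 + 1/(M - 53) = -8 + 1/(-53 + M))
x(v) = -8*v/(-1 + v) (x(v) = -4*(v + v)/(v - 1) = -4*2*v/(-1 + v) = -8*v/(-1 + v))
(((-2376 - 4484)*(N(-10) - 1073) - 1*(-11936)) + x(-181)) + 21223 = (((-2376 - 4484)*((425 - 8*(-10))/(-53 - 10) - 1073) - 1*(-11936)) - 8*(-181)/(-1 - 181)) + 21223 = ((-6860*((425 + 80)/(-63) - 1073) + 11936) - 8*(-181)/(-182)) + 21223 = ((-6860*(-1/63*505 - 1073) + 11936) - 8*(-181)*(-1/182)) + 21223 = ((-6860*(-505/63 - 1073) + 11936) - 724/91) + 21223 = ((-6860*(-68104/63) + 11936) - 724/91) + 21223 = ((66741920/9 + 11936) - 724/91) + 21223 = (66849344/9 - 724/91) + 21223 = 6083283788/819 + 21223 = 6100665425/819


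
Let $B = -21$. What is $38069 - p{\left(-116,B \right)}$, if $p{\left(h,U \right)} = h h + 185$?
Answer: $24428$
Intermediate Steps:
$p{\left(h,U \right)} = 185 + h^{2}$ ($p{\left(h,U \right)} = h^{2} + 185 = 185 + h^{2}$)
$38069 - p{\left(-116,B \right)} = 38069 - \left(185 + \left(-116\right)^{2}\right) = 38069 - \left(185 + 13456\right) = 38069 - 13641 = 24428$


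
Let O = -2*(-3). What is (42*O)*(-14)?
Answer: -3528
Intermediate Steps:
O = 6
(42*O)*(-14) = (42*6)*(-14) = 252*(-14) = -3528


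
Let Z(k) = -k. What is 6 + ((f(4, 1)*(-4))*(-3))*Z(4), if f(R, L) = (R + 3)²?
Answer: -2346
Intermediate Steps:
f(R, L) = (3 + R)²
6 + ((f(4, 1)*(-4))*(-3))*Z(4) = 6 + (((3 + 4)²*(-4))*(-3))*(-1*4) = 6 + ((7²*(-4))*(-3))*(-4) = 6 + ((49*(-4))*(-3))*(-4) = 6 - 196*(-3)*(-4) = 6 + 588*(-4) = 6 - 2352 = -2346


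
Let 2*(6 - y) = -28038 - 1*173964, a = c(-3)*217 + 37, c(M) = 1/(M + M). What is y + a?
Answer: 606047/6 ≈ 1.0101e+5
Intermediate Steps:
c(M) = 1/(2*M)
a = ⅚ (a = ((½)/(-3))*217 + 37 = ((½)*(-⅓))*217 + 37 = -⅙*217 + 37 = -217/6 + 37 = ⅚ ≈ 0.83333)
y = 101007 (y = 6 - (-28038 - 1*173964)/2 = 6 - (-28038 - 173964)/2 = 6 - ½*(-202002) = 6 + 101001 = 101007)
y + a = 101007 + ⅚ = 606047/6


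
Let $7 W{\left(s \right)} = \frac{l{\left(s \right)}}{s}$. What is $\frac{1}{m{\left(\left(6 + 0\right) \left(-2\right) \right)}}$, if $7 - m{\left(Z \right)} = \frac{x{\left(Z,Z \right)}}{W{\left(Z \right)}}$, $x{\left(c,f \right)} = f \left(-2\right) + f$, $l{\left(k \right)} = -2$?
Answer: $- \frac{1}{497} \approx -0.0020121$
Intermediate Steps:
$x{\left(c,f \right)} = - f$ ($x{\left(c,f \right)} = - 2 f + f = - f$)
$W{\left(s \right)} = - \frac{2}{7 s}$ ($W{\left(s \right)} = \frac{\left(-2\right) \frac{1}{s}}{7} = - \frac{2}{7 s}$)
$m{\left(Z \right)} = 7 - \frac{7 Z^{2}}{2}$ ($m{\left(Z \right)} = 7 - \frac{\left(-1\right) Z}{\left(- \frac{2}{7}\right) \frac{1}{Z}} = 7 - - Z \left(- \frac{7 Z}{2}\right) = 7 - \frac{7 Z^{2}}{2}$)
$\frac{1}{m{\left(\left(6 + 0\right) \left(-2\right) \right)}} = \frac{1}{7 - \frac{7 \left(\left(6 + 0\right) \left(-2\right)\right)^{2}}{2}} = \frac{1}{7 - \frac{7 \left(6 \left(-2\right)\right)^{2}}{2}} = \frac{1}{7 - \frac{7 \left(-12\right)^{2}}{2}} = \frac{1}{7 - 504} = \frac{1}{-497} = - \frac{1}{497}$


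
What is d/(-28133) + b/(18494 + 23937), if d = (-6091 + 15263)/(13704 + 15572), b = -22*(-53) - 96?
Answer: 220221512607/8736773173037 ≈ 0.025206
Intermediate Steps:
b = 1070 (b = 1166 - 96 = 1070)
d = 2293/7319 (d = 9172/29276 = 9172*(1/29276) = 2293/7319 ≈ 0.31329)
d/(-28133) + b/(18494 + 23937) = (2293/7319)/(-28133) + 1070/(18494 + 23937) = (2293/7319)*(-1/28133) + 1070/42431 = -2293/205905427 + 1070*(1/42431) = -2293/205905427 + 1070/42431 = 220221512607/8736773173037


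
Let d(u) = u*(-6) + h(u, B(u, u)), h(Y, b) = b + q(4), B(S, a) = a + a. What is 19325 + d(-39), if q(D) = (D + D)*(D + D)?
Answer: 19545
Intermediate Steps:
q(D) = 4*D² (q(D) = (2*D)*(2*D) = 4*D²)
B(S, a) = 2*a
h(Y, b) = 64 + b (h(Y, b) = b + 4*4² = b + 4*16 = b + 64 = 64 + b)
d(u) = 64 - 4*u (d(u) = u*(-6) + (64 + 2*u) = -6*u + (64 + 2*u) = 64 - 4*u)
19325 + d(-39) = 19325 + (64 - 4*(-39)) = 19325 + (64 + 156) = 19325 + 220 = 19545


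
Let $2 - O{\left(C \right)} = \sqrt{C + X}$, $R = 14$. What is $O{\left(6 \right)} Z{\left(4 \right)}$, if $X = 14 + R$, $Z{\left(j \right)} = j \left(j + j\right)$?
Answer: $64 - 32 \sqrt{34} \approx -122.59$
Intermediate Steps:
$Z{\left(j \right)} = 2 j^{2}$ ($Z{\left(j \right)} = j 2 j = 2 j^{2}$)
$X = 28$ ($X = 14 + 14 = 28$)
$O{\left(C \right)} = 2 - \sqrt{28 + C}$ ($O{\left(C \right)} = 2 - \sqrt{C + 28} = 2 - \sqrt{28 + C}$)
$O{\left(6 \right)} Z{\left(4 \right)} = \left(2 - \sqrt{28 + 6}\right) 2 \cdot 4^{2} = \left(2 - \sqrt{34}\right) 2 \cdot 16 = \left(2 - \sqrt{34}\right) 32 = 64 - 32 \sqrt{34}$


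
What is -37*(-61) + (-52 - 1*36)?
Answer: 2169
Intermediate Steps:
-37*(-61) + (-52 - 1*36) = 2257 + (-52 - 36) = 2257 - 88 = 2169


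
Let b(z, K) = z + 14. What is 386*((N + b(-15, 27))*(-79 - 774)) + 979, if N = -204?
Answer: 67498869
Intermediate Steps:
b(z, K) = 14 + z
386*((N + b(-15, 27))*(-79 - 774)) + 979 = 386*((-204 + (14 - 15))*(-79 - 774)) + 979 = 386*((-204 - 1)*(-853)) + 979 = 386*(-205*(-853)) + 979 = 386*174865 + 979 = 67497890 + 979 = 67498869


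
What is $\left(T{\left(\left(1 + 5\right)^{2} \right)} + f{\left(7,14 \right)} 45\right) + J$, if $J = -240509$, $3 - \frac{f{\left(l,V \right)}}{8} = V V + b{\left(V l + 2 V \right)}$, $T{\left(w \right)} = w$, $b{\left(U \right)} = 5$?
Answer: $-311753$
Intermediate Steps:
$f{\left(l,V \right)} = -16 - 8 V^{2}$ ($f{\left(l,V \right)} = 24 - 8 \left(V V + 5\right) = 24 - 8 \left(V^{2} + 5\right) = 24 - 8 \left(5 + V^{2}\right) = 24 - \left(40 + 8 V^{2}\right) = -16 - 8 V^{2}$)
$\left(T{\left(\left(1 + 5\right)^{2} \right)} + f{\left(7,14 \right)} 45\right) + J = \left(\left(1 + 5\right)^{2} + \left(-16 - 8 \cdot 14^{2}\right) 45\right) - 240509 = \left(6^{2} + \left(-16 - 1568\right) 45\right) - 240509 = \left(36 + \left(-16 - 1568\right) 45\right) - 240509 = \left(36 - 71280\right) - 240509 = -71244 - 240509 = -311753$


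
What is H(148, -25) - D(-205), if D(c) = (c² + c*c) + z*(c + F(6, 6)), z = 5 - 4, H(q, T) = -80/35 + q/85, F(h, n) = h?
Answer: -49891669/595 ≈ -83852.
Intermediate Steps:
H(q, T) = -16/7 + q/85 (H(q, T) = -80*1/35 + q*(1/85) = -16/7 + q/85)
z = 1
D(c) = 6 + c + 2*c² (D(c) = (c² + c*c) + 1*(c + 6) = (c² + c²) + 1*(6 + c) = 2*c² + (6 + c) = 6 + c + 2*c²)
H(148, -25) - D(-205) = (-16/7 + (1/85)*148) - (6 - 205 + 2*(-205)²) = (-16/7 + 148/85) - (6 - 205 + 2*42025) = -324/595 - (6 - 205 + 84050) = -324/595 - 1*83851 = -324/595 - 83851 = -49891669/595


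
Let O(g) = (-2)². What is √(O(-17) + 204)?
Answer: 4*√13 ≈ 14.422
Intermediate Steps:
O(g) = 4
√(O(-17) + 204) = √(4 + 204) = √208 = 4*√13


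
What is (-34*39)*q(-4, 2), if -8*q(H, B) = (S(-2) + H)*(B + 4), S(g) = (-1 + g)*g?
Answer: 1989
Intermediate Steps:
S(g) = g*(-1 + g)
q(H, B) = -(4 + B)*(6 + H)/8 (q(H, B) = -(-2*(-1 - 2) + H)*(B + 4)/8 = -(-2*(-3) + H)*(4 + B)/8 = -(6 + H)*(4 + B)/8 = -(4 + B)*(6 + H)/8)
(-34*39)*q(-4, 2) = (-34*39)*(-3 - 3/4*2 - 1/2*(-4) - 1/8*2*(-4)) = -1326*(-3 - 3/2 + 2 + 1) = -1326*(-3/2) = 1989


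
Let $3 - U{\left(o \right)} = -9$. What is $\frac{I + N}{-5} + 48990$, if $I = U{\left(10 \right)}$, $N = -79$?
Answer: $\frac{245017}{5} \approx 49003.0$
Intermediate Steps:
$U{\left(o \right)} = 12$ ($U{\left(o \right)} = 3 - -9 = 3 + 9 = 12$)
$I = 12$
$\frac{I + N}{-5} + 48990 = \frac{12 - 79}{-5} + 48990 = \left(-67\right) \left(- \frac{1}{5}\right) + 48990 = \frac{67}{5} + 48990 = \frac{245017}{5}$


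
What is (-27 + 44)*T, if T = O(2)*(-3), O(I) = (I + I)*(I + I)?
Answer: -816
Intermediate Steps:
O(I) = 4*I² (O(I) = (2*I)*(2*I) = 4*I²)
T = -48 (T = (4*2²)*(-3) = (4*4)*(-3) = 16*(-3) = -48)
(-27 + 44)*T = (-27 + 44)*(-48) = 17*(-48) = -816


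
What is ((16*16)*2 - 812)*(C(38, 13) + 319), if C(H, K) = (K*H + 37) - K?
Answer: -251100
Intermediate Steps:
C(H, K) = 37 - K + H*K (C(H, K) = (H*K + 37) - K = (37 + H*K) - K = 37 - K + H*K)
((16*16)*2 - 812)*(C(38, 13) + 319) = ((16*16)*2 - 812)*((37 - 1*13 + 38*13) + 319) = (256*2 - 812)*((37 - 13 + 494) + 319) = (512 - 812)*(518 + 319) = -300*837 = -251100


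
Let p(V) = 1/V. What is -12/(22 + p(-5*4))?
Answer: -240/439 ≈ -0.54670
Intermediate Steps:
-12/(22 + p(-5*4)) = -12/(22 + 1/(-5*4)) = -12/(22 + 1/(-20)) = -12/(22 - 1/20) = -12/(439/20) = (20/439)*(-12) = -240/439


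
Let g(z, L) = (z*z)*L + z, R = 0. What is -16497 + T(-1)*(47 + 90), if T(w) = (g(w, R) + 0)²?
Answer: -16360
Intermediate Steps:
g(z, L) = z + L*z² (g(z, L) = z²*L + z = L*z² + z = z + L*z²)
T(w) = w² (T(w) = (w*(1 + 0*w) + 0)² = (w*(1 + 0) + 0)² = (w*1 + 0)² = (w + 0)² = w²)
-16497 + T(-1)*(47 + 90) = -16497 + (-1)²*(47 + 90) = -16497 + 1*137 = -16497 + 137 = -16360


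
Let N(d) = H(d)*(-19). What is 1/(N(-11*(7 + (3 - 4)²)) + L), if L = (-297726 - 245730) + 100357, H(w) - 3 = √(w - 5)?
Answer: I/(19*(√93 - 23324*I)) ≈ -2.2565e-6 + 9.33e-10*I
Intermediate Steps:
H(w) = 3 + √(-5 + w) (H(w) = 3 + √(w - 5) = 3 + √(-5 + w))
L = -443099 (L = -543456 + 100357 = -443099)
N(d) = -57 - 19*√(-5 + d) (N(d) = (3 + √(-5 + d))*(-19) = -57 - 19*√(-5 + d))
1/(N(-11*(7 + (3 - 4)²)) + L) = 1/((-57 - 19*√(-5 - 11*(7 + (3 - 4)²))) - 443099) = 1/((-57 - 19*√(-5 - 11*(7 + (-1)²))) - 443099) = 1/((-57 - 19*√(-5 - 11*(7 + 1))) - 443099) = 1/((-57 - 19*√(-5 - 11*8)) - 443099) = 1/((-57 - 19*√(-5 - 88)) - 443099) = 1/((-57 - 19*I*√93) - 443099) = 1/(-443156 - 19*I*√93)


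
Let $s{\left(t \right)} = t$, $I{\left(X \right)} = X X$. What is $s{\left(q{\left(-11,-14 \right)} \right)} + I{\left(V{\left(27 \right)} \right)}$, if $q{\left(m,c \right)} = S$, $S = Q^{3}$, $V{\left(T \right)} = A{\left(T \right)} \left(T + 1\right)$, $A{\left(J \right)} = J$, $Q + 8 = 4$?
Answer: $571472$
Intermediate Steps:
$Q = -4$ ($Q = -8 + 4 = -4$)
$V{\left(T \right)} = T \left(1 + T\right)$ ($V{\left(T \right)} = T \left(T + 1\right) = T \left(1 + T\right)$)
$I{\left(X \right)} = X^{2}$
$S = -64$ ($S = \left(-4\right)^{3} = -64$)
$q{\left(m,c \right)} = -64$
$s{\left(q{\left(-11,-14 \right)} \right)} + I{\left(V{\left(27 \right)} \right)} = -64 + \left(27 \left(1 + 27\right)\right)^{2} = -64 + \left(27 \cdot 28\right)^{2} = -64 + 756^{2} = -64 + 571536 = 571472$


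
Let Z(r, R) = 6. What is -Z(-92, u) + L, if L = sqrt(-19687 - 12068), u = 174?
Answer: -6 + I*sqrt(31755) ≈ -6.0 + 178.2*I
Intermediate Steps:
L = I*sqrt(31755) (L = sqrt(-31755) = I*sqrt(31755) ≈ 178.2*I)
-Z(-92, u) + L = -1*6 + I*sqrt(31755) = -6 + I*sqrt(31755)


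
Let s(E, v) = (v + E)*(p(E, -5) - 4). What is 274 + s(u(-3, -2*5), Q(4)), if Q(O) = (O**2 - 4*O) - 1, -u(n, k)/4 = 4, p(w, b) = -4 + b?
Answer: 495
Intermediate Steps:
u(n, k) = -16 (u(n, k) = -4*4 = -16)
Q(O) = -1 + O**2 - 4*O
s(E, v) = -13*E - 13*v (s(E, v) = (v + E)*((-4 - 5) - 4) = (E + v)*(-9 - 4) = (E + v)*(-13) = -13*E - 13*v)
274 + s(u(-3, -2*5), Q(4)) = 274 + (-13*(-16) - 13*(-1 + 4**2 - 4*4)) = 274 + (208 - 13*(-1 + 16 - 16)) = 274 + (208 - 13*(-1)) = 274 + (208 + 13) = 274 + 221 = 495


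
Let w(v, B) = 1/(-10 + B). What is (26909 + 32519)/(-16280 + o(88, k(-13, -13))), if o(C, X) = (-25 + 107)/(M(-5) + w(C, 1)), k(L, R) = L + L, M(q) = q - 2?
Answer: -1901696/521329 ≈ -3.6478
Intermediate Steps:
M(q) = -2 + q
k(L, R) = 2*L
o(C, X) = -369/32 (o(C, X) = (-25 + 107)/((-2 - 5) + 1/(-10 + 1)) = 82/(-7 + 1/(-9)) = 82/(-7 - ⅑) = 82/(-64/9) = 82*(-9/64) = -369/32)
(26909 + 32519)/(-16280 + o(88, k(-13, -13))) = (26909 + 32519)/(-16280 - 369/32) = 59428/(-521329/32) = 59428*(-32/521329) = -1901696/521329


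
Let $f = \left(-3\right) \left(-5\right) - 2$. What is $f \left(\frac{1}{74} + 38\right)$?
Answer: $\frac{36569}{74} \approx 494.18$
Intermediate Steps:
$f = 13$ ($f = 15 - 2 = 13$)
$f \left(\frac{1}{74} + 38\right) = 13 \left(\frac{1}{74} + 38\right) = 13 \cdot \frac{2813}{74} = \frac{36569}{74}$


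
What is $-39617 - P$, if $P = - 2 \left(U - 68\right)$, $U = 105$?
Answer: $-39543$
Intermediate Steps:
$P = -74$ ($P = - 2 \left(105 - 68\right) = \left(-2\right) 37 = -74$)
$-39617 - P = -39617 - -74 = -39617 + 74 = -39543$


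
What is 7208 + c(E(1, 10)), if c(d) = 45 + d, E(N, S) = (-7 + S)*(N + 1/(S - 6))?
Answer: 29027/4 ≈ 7256.8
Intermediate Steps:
E(N, S) = (-7 + S)*(N + 1/(-6 + S))
7208 + c(E(1, 10)) = 7208 + (45 + (-7 + 10 + 42*1 + 1*10² - 13*1*10)/(-6 + 10)) = 7208 + (45 + (-7 + 10 + 42 + 1*100 - 130)/4) = 7208 + (45 + (-7 + 10 + 42 + 100 - 130)/4) = 7208 + (45 + (¼)*15) = 7208 + (45 + 15/4) = 7208 + 195/4 = 29027/4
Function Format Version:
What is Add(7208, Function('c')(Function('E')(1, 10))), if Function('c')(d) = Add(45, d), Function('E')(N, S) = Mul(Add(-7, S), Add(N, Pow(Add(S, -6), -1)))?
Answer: Rational(29027, 4) ≈ 7256.8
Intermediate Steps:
Function('E')(N, S) = Mul(Add(-7, S), Add(N, Pow(Add(-6, S), -1)))
Add(7208, Function('c')(Function('E')(1, 10))) = Add(7208, Add(45, Mul(Pow(Add(-6, 10), -1), Add(-7, 10, Mul(42, 1), Mul(1, Pow(10, 2)), Mul(-13, 1, 10))))) = Add(7208, Add(45, Mul(Pow(4, -1), Add(-7, 10, 42, Mul(1, 100), -130)))) = Add(7208, Add(45, Mul(Rational(1, 4), Add(-7, 10, 42, 100, -130)))) = Add(7208, Add(45, Mul(Rational(1, 4), 15))) = Add(7208, Add(45, Rational(15, 4))) = Add(7208, Rational(195, 4)) = Rational(29027, 4)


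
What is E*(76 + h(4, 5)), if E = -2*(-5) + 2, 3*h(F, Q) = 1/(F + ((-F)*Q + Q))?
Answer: 10028/11 ≈ 911.64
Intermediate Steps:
h(F, Q) = 1/(3*(F + Q - F*Q)) (h(F, Q) = 1/(3*(F + ((-F)*Q + Q))) = 1/(3*(F + (-F*Q + Q))) = 1/(3*(F + (Q - F*Q))) = 1/(3*(F + Q - F*Q)))
E = 12 (E = 10 + 2 = 12)
E*(76 + h(4, 5)) = 12*(76 + 1/(3*(4 + 5 - 1*4*5))) = 12*(76 + 1/(3*(4 + 5 - 20))) = 12*(76 + (⅓)/(-11)) = 12*(76 + (⅓)*(-1/11)) = 12*(76 - 1/33) = 12*(2507/33) = 10028/11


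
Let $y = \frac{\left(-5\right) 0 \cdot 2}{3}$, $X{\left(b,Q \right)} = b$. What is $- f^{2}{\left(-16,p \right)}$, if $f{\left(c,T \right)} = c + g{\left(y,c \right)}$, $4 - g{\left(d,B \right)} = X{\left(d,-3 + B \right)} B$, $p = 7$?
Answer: $-144$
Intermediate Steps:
$y = 0$ ($y = 0 \cdot 2 \cdot \frac{1}{3} = 0 \cdot \frac{1}{3} = 0$)
$g{\left(d,B \right)} = 4 - B d$ ($g{\left(d,B \right)} = 4 - d B = 4 - B d$)
$f{\left(c,T \right)} = 4 + c$ ($f{\left(c,T \right)} = c - \left(-4 + c 0\right) = c + \left(4 + 0\right) = c + 4 = 4 + c$)
$- f^{2}{\left(-16,p \right)} = - \left(4 - 16\right)^{2} = - \left(-12\right)^{2} = \left(-1\right) 144 = -144$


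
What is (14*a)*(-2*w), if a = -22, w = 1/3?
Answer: 616/3 ≈ 205.33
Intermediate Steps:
w = 1/3 ≈ 0.33333
(14*a)*(-2*w) = (14*(-22))*(-2*1/3) = -308*(-2/3) = 616/3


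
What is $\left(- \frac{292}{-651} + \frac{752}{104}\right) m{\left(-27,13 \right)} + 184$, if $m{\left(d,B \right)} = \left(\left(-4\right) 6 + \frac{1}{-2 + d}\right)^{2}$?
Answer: $\frac{32882325382}{7117383} \approx 4620.0$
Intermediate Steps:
$m{\left(d,B \right)} = \left(-24 + \frac{1}{-2 + d}\right)^{2}$
$\left(- \frac{292}{-651} + \frac{752}{104}\right) m{\left(-27,13 \right)} + 184 = \left(- \frac{292}{-651} + \frac{752}{104}\right) \frac{\left(-49 + 24 \left(-27\right)\right)^{2}}{\left(-2 - 27\right)^{2}} + 184 = \left(\left(-292\right) \left(- \frac{1}{651}\right) + 752 \cdot \frac{1}{104}\right) \frac{\left(-49 - 648\right)^{2}}{841} + 184 = \left(\frac{292}{651} + \frac{94}{13}\right) \left(-697\right)^{2} \cdot \frac{1}{841} + 184 = \frac{64990 \cdot 485809 \cdot \frac{1}{841}}{8463} + 184 = \frac{64990}{8463} \cdot \frac{485809}{841} + 184 = \frac{31572726910}{7117383} + 184 = \frac{32882325382}{7117383}$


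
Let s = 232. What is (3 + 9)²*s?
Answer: 33408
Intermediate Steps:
(3 + 9)²*s = (3 + 9)²*232 = 12²*232 = 144*232 = 33408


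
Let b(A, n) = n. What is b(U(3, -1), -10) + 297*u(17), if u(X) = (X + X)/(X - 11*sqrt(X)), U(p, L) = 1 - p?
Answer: -5569/52 - 3267*sqrt(17)/52 ≈ -366.14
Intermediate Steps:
u(X) = 2*X/(X - 11*sqrt(X)) (u(X) = (2*X)/(X - 11*sqrt(X)) = 2*X/(X - 11*sqrt(X)))
b(U(3, -1), -10) + 297*u(17) = -10 + 297*(2*17/(17 - 11*sqrt(17))) = -10 + 297*(34/(17 - 11*sqrt(17))) = -10 + 10098/(17 - 11*sqrt(17))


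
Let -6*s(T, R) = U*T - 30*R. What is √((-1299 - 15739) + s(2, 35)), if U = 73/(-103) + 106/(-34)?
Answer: I*√465282578667/5253 ≈ 129.85*I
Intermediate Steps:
U = -6700/1751 (U = 73*(-1/103) + 106*(-1/34) = -73/103 - 53/17 = -6700/1751 ≈ -3.8264)
s(T, R) = 5*R + 3350*T/5253 (s(T, R) = -(-6700*T/1751 - 30*R)/6 = -(-30*R - 6700*T/1751)/6 = 5*R + 3350*T/5253)
√((-1299 - 15739) + s(2, 35)) = √((-1299 - 15739) + (5*35 + (3350/5253)*2)) = √(-17038 + (175 + 6700/5253)) = √(-17038 + 925975/5253) = √(-88574639/5253) = I*√465282578667/5253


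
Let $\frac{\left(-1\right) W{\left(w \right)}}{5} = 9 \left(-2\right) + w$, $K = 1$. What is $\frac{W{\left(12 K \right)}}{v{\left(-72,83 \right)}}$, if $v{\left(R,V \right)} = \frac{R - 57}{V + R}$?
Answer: $- \frac{110}{43} \approx -2.5581$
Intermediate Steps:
$W{\left(w \right)} = 90 - 5 w$ ($W{\left(w \right)} = - 5 \left(9 \left(-2\right) + w\right) = - 5 \left(-18 + w\right) = 90 - 5 w$)
$v{\left(R,V \right)} = \frac{-57 + R}{R + V}$
$\frac{W{\left(12 K \right)}}{v{\left(-72,83 \right)}} = \frac{90 - 5 \cdot 12 \cdot 1}{\frac{1}{-72 + 83} \left(-57 - 72\right)} = \frac{90 - 60}{\frac{1}{11} \left(-129\right)} = \frac{30}{- \frac{129}{11}} = 30 \left(- \frac{11}{129}\right) = - \frac{110}{43}$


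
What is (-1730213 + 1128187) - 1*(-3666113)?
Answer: 3064087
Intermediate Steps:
(-1730213 + 1128187) - 1*(-3666113) = -602026 + 3666113 = 3064087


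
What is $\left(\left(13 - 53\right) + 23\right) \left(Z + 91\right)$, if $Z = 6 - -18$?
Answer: $-1955$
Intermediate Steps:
$Z = 24$ ($Z = 6 + 18 = 24$)
$\left(\left(13 - 53\right) + 23\right) \left(Z + 91\right) = \left(\left(13 - 53\right) + 23\right) \left(24 + 91\right) = \left(-40 + 23\right) 115 = \left(-17\right) 115 = -1955$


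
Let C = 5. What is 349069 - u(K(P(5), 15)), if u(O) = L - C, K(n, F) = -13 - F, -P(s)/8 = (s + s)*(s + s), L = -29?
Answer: 349103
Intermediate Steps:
P(s) = -32*s**2 (P(s) = -8*(s + s)*(s + s) = -8*2*s*2*s = -32*s**2)
u(O) = -34 (u(O) = -29 - 1*5 = -29 - 5 = -34)
349069 - u(K(P(5), 15)) = 349069 - 1*(-34) = 349069 + 34 = 349103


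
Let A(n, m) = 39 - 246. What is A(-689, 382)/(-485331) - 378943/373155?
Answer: -61278514016/60367896435 ≈ -1.0151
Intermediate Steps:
A(n, m) = -207
A(-689, 382)/(-485331) - 378943/373155 = -207/(-485331) - 378943/373155 = -207*(-1/485331) - 378943*1/373155 = 69/161777 - 378943/373155 = -61278514016/60367896435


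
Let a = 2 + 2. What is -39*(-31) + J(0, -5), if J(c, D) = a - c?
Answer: 1213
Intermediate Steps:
a = 4
J(c, D) = 4 - c
-39*(-31) + J(0, -5) = -39*(-31) + (4 - 1*0) = 1209 + (4 + 0) = 1209 + 4 = 1213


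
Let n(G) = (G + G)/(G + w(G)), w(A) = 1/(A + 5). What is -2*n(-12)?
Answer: -336/85 ≈ -3.9529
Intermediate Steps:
w(A) = 1/(5 + A)
n(G) = 2*G/(G + 1/(5 + G)) (n(G) = (G + G)/(G + 1/(5 + G)) = (2*G)/(G + 1/(5 + G)) = 2*G/(G + 1/(5 + G)))
-2*n(-12) = -4*(-12)*(5 - 12)/(1 - 12*(5 - 12)) = -4*(-12)*(-7)/(1 - 12*(-7)) = -4*(-12)*(-7)/(1 + 84) = -4*(-12)*(-7)/85 = -2*168/85 = -336/85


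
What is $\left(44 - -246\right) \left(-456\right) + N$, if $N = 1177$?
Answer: $-131063$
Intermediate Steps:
$\left(44 - -246\right) \left(-456\right) + N = \left(44 - -246\right) \left(-456\right) + 1177 = \left(44 + 246\right) \left(-456\right) + 1177 = 290 \left(-456\right) + 1177 = -132240 + 1177 = -131063$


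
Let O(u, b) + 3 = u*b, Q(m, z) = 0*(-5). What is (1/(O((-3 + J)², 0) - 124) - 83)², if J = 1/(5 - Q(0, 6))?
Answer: 111133764/16129 ≈ 6890.3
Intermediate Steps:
Q(m, z) = 0
J = ⅕ (J = 1/(5 - 1*0) = 1/(5 + 0) = 1/5 = ⅕ ≈ 0.20000)
O(u, b) = -3 + b*u (O(u, b) = -3 + u*b = -3 + b*u)
(1/(O((-3 + J)², 0) - 124) - 83)² = (1/((-3 + 0*(-3 + ⅕)²) - 124) - 83)² = (1/((-3 + 0*(-14/5)²) - 124) - 83)² = (1/((-3 + 0*(196/25)) - 124) - 83)² = (1/((-3 + 0) - 124) - 83)² = (1/(-3 - 124) - 83)² = (1/(-127) - 83)² = (-1/127 - 83)² = (-10542/127)² = 111133764/16129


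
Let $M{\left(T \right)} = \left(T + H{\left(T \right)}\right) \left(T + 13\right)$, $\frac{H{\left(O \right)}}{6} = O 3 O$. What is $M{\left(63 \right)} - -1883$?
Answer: $5436263$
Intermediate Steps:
$H{\left(O \right)} = 18 O^{2}$ ($H{\left(O \right)} = 6 O 3 O = 6 \cdot 3 O O = 6 \cdot 3 O^{2} = 18 O^{2}$)
$M{\left(T \right)} = \left(13 + T\right) \left(T + 18 T^{2}\right)$ ($M{\left(T \right)} = \left(T + 18 T^{2}\right) \left(T + 13\right) = \left(T + 18 T^{2}\right) \left(13 + T\right) = \left(13 + T\right) \left(T + 18 T^{2}\right)$)
$M{\left(63 \right)} - -1883 = 63 \left(13 + 18 \cdot 63^{2} + 235 \cdot 63\right) - -1883 = 63 \left(13 + 18 \cdot 3969 + 14805\right) + 1883 = 63 \left(13 + 71442 + 14805\right) + 1883 = 63 \cdot 86260 + 1883 = 5434380 + 1883 = 5436263$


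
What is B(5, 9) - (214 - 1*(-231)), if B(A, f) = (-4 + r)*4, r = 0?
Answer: -461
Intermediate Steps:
B(A, f) = -16 (B(A, f) = (-4 + 0)*4 = -4*4 = -16)
B(5, 9) - (214 - 1*(-231)) = -16 - (214 - 1*(-231)) = -16 - (214 + 231) = -16 - 1*445 = -16 - 445 = -461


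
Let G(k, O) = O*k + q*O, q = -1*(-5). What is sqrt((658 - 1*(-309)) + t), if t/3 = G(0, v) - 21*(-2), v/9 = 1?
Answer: 2*sqrt(307) ≈ 35.043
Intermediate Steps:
v = 9 (v = 9*1 = 9)
q = 5
G(k, O) = 5*O + O*k (G(k, O) = O*k + 5*O = 5*O + O*k)
t = 261 (t = 3*(9*(5 + 0) - 21*(-2)) = 3*(9*5 + 42) = 3*(45 + 42) = 3*87 = 261)
sqrt((658 - 1*(-309)) + t) = sqrt((658 - 1*(-309)) + 261) = sqrt((658 + 309) + 261) = sqrt(967 + 261) = sqrt(1228) = 2*sqrt(307)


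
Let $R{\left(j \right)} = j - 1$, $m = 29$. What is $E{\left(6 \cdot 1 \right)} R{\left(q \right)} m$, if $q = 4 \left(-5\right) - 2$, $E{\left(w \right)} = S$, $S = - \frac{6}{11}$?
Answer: $\frac{4002}{11} \approx 363.82$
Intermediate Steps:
$S = - \frac{6}{11}$ ($S = \left(-6\right) \frac{1}{11} = - \frac{6}{11} \approx -0.54545$)
$E{\left(w \right)} = - \frac{6}{11}$
$q = -22$ ($q = -20 - 2 = -22$)
$R{\left(j \right)} = -1 + j$
$E{\left(6 \cdot 1 \right)} R{\left(q \right)} m = - \frac{6 \left(-1 - 22\right)}{11} \cdot 29 = \left(- \frac{6}{11}\right) \left(-23\right) 29 = \frac{138}{11} \cdot 29 = \frac{4002}{11}$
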